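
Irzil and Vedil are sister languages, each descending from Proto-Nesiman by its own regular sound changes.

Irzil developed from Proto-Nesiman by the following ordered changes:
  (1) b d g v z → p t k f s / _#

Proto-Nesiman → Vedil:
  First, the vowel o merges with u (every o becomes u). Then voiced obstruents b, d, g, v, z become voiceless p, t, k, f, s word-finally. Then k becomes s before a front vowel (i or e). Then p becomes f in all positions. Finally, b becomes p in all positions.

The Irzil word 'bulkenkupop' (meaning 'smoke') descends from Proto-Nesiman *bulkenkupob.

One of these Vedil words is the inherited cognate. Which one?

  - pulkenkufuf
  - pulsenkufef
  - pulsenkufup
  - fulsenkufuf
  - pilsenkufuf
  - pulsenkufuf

Vedil: *bulkenkupob > bulkenkupub > bulkenkupup > bulsenkupup > bulsenkufuf > pulsenkufuf  (by vowel merger, final devoicing, palatalisation, unconditioned shift, unconditioned shift)
Only 'pulsenkufuf' matches the regular Vedil development of *bulkenkupob.

pulsenkufuf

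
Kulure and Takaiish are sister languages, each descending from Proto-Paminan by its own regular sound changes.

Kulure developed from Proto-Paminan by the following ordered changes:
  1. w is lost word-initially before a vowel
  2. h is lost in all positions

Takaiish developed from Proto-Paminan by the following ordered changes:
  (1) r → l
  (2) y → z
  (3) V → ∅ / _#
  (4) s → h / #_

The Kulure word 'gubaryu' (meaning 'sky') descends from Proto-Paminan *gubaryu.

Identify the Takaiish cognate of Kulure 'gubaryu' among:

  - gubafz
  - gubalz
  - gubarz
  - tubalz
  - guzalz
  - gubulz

Takaiish: *gubaryu > gubalyu > gubalzu > gubalz  (by unconditioned shift, unconditioned shift, apocope)
The other candidates each miss or misapply at least one Takaiish change.

gubalz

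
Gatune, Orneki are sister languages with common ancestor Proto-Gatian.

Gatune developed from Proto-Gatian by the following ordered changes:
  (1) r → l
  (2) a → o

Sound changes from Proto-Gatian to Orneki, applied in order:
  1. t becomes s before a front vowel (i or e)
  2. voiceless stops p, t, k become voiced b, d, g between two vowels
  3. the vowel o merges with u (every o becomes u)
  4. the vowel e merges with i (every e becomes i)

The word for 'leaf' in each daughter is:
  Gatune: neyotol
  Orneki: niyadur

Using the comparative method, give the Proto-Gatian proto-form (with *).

*neyator

Position 5: Gatune has t, Orneki has d. Gatune preserves t here (none of its changes turn any other segment into t), so the proto-segment is *t.
Position 2: Gatune has e, Orneki has i. Gatune preserves e here (none of its changes turn any other segment into e), so the proto-segment is *e.
Position 4: Gatune has o, Orneki has a. Orneki preserves a here (none of its changes turn any other segment into a), so the proto-segment is *a.
Continuing position by position gives *neyator; check it forward:
Gatune: start from *neyator.
  rule 1 (unconditioned shift): neyator → neyatol
  rule 2 (vowel merger): neyatol → neyotol
  ⇒ Gatune neyotol
Orneki: start from *neyator.
  rule 1: no change — neyator
  rule 2 (intervocalic voicing): neyator → neyador
  rule 3 (vowel merger): neyador → neyadur
  rule 4 (vowel merger): neyadur → niyadur
  ⇒ Orneki niyadur
Only *neyator yields all of Gatune neyotol, Orneki niyadur.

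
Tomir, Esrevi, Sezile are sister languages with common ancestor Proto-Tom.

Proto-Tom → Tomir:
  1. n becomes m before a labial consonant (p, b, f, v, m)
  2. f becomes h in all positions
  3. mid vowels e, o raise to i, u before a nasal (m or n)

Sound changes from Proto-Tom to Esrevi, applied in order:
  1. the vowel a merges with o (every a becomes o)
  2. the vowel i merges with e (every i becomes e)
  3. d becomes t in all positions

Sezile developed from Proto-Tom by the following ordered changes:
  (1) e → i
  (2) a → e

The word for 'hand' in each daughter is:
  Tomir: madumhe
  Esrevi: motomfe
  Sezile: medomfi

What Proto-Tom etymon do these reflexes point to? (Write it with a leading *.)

Position 2: Tomir has a, Esrevi has o, Sezile has e. Tomir preserves a here (none of its changes turn any other segment into a), so the proto-segment is *a.
Position 6: Tomir has h, Esrevi has f, Sezile has f. Esrevi preserves f here (none of its changes turn any other segment into f), so the proto-segment is *f.
Continuing position by position gives *madomfe; check it forward:
Tomir: *madomfe
  madomfe (rule 1 does not apply)
  madomfe → madomhe   [unconditioned shift]
  madomhe → madumhe   [pre-nasal raising]
  giving Tomir madumhe.
Esrevi: *madomfe
  madomfe → modomfe   [vowel merger]
  modomfe (rule 2 does not apply)
  modomfe → motomfe   [unconditioned shift]
  giving Esrevi motomfe.
Sezile: *madomfe > madomfi > medomfi  (by vowel merger, vowel merger)
*madomfe is the unique common source.

*madomfe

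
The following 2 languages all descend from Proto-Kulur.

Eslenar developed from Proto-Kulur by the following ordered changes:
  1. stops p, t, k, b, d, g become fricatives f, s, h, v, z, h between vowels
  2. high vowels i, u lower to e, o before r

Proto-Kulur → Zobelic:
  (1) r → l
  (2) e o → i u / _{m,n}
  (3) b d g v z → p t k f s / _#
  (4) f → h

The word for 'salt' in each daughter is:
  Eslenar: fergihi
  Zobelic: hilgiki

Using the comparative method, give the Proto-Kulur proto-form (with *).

*firgiki

Position 6: Eslenar has h, Zobelic has k. Taking the neighbouring segments as reconstructed: Eslenar h could go back to *k or *g or *h; Zobelic k can only go back to *k — the one source consistent with every daughter is *k.
Position 1: Eslenar has f, Zobelic has h. Taking the neighbouring segments as reconstructed: Eslenar f can only go back to *f; Zobelic h could go back to *f or *h — the one source consistent with every daughter is *f.
Position 2: Eslenar has e, Zobelic has i. Taking the neighbouring segments as reconstructed: Eslenar e could go back to *e or *i; Zobelic i can only go back to *i — the one source consistent with every daughter is *i.
This points to *firgiki. Verify forward in each daughter:
Eslenar: *firgiki
  firgiki → firgihi   [intervocalic lenition]
  firgihi → fergihi   [pre-rhotic lowering]
  giving Eslenar fergihi.
Zobelic: *firgiki
  firgiki → filgiki   [unconditioned shift]
  filgiki (rule 2 does not apply)
  filgiki (rule 3 does not apply)
  filgiki → hilgiki   [unconditioned shift]
  giving Zobelic hilgiki.
No other proto-form is consistent with every reflex, so the reconstruction is *firgiki.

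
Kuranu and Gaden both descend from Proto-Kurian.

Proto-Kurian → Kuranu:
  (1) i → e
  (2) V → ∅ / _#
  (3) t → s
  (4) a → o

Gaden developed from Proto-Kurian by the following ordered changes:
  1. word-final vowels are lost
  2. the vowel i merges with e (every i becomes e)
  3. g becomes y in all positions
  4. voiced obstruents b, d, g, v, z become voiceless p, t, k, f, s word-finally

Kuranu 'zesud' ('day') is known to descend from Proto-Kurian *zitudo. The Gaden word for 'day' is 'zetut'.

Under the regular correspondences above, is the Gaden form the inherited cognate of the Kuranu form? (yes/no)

yes

Derive the expected Gaden reflex of *zitudo:
Gaden: *zitudo > zitud > zetud > zetut  (by apocope, vowel merger, final devoicing)
Gaden 'zetut' matches the regular reflex exactly, so the pair is cognate.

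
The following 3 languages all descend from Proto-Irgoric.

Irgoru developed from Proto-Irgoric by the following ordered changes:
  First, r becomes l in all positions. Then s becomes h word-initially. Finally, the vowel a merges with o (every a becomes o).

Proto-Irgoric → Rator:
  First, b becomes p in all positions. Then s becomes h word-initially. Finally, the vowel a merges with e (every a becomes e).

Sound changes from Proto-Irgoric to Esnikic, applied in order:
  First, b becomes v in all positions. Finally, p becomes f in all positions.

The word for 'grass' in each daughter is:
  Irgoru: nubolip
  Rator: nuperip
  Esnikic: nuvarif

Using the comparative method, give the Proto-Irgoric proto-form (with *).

*nubarip

Position 5: Irgoru has l, Rator has r, Esnikic has r. Rator preserves r here (none of its changes turn any other segment into r), so the proto-segment is *r.
Position 3: Irgoru has b, Rator has p, Esnikic has v. Irgoru preserves b here (none of its changes turn any other segment into b), so the proto-segment is *b.
Continuing position by position gives *nubarip; check it forward:
Irgoru: *nubarip > nubalip > nubolip  (by unconditioned shift, vowel merger)
Rator: *nubarip > nuparip > nuperip  (by unconditioned shift, vowel merger)
Esnikic: start from *nubarip.
  rule 1 (unconditioned shift): nubarip → nuvarip
  rule 2 (unconditioned shift): nuvarip → nuvarif
  ⇒ Esnikic nuvarif
No other proto-form is consistent with every reflex, so the reconstruction is *nubarip.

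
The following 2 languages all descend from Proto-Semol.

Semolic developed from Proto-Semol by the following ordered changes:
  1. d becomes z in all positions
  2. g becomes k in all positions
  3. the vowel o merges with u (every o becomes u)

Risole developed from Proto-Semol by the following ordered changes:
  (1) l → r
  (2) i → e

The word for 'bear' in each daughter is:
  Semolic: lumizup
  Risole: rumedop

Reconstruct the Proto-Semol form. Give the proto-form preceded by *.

Position 5: Semolic has z, Risole has d. Risole preserves d here (none of its changes turn any other segment into d), so the proto-segment is *d.
Position 1: Semolic has l, Risole has r. Semolic preserves l here (none of its changes turn any other segment into l), so the proto-segment is *l.
Position 6: Semolic has u, Risole has o. Risole preserves o here (none of its changes turn any other segment into o), so the proto-segment is *o.
Verify the candidate proto-form against each daughter:
Semolic: *lumidop > lumizop > lumizup  (by unconditioned shift, vowel merger)
Risole: *lumidop
  lumidop → rumidop   [unconditioned shift]
  rumidop → rumedop   [vowel merger]
  giving Risole rumedop.
Only *lumidop yields all of Semolic lumizup, Risole rumedop.

*lumidop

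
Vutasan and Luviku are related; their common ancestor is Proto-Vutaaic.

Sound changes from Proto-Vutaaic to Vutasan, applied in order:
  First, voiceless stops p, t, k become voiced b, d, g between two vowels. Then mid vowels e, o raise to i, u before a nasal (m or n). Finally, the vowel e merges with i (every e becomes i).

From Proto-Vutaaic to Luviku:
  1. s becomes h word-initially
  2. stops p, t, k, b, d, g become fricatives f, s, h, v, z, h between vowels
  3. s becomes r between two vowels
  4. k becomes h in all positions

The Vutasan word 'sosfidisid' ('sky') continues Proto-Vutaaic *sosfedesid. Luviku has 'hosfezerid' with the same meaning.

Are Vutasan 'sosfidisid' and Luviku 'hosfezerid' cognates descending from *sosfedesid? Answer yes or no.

Derive the expected Luviku reflex of *sosfedesid:
Luviku: start from *sosfedesid.
  rule 1 (debuccalisation): sosfedesid → hosfedesid
  rule 2 (intervocalic lenition): hosfedesid → hosfezesid
  rule 3 (rhotacism): hosfezesid → hosfezerid
  rule 4: no change — hosfezerid
  ⇒ Luviku hosfezerid
Luviku 'hosfezerid' matches the regular reflex exactly, so the pair is cognate.

yes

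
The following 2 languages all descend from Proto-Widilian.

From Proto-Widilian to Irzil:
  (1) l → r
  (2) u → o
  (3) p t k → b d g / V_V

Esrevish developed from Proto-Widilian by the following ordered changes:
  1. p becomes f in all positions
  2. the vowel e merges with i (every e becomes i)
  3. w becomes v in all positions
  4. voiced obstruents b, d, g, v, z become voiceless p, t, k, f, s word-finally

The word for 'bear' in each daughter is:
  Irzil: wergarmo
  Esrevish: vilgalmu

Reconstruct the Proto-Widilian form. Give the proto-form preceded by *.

Position 2: Irzil has e, Esrevish has i. Irzil preserves e here (none of its changes turn any other segment into e), so the proto-segment is *e.
Position 1: Irzil has w, Esrevish has v. Irzil preserves w here (none of its changes turn any other segment into w), so the proto-segment is *w.
Position 6: Irzil has r, Esrevish has l. Esrevish preserves l here (none of its changes turn any other segment into l), so the proto-segment is *l.
This points to *welgalmu. Verify forward in each daughter:
Irzil: start from *welgalmu.
  rule 1 (unconditioned shift): welgalmu → wergarmu
  rule 2 (vowel merger): wergarmu → wergarmo
  rule 3: no change — wergarmo
  ⇒ Irzil wergarmo
Esrevish: start from *welgalmu.
  rule 1: no change — welgalmu
  rule 2 (vowel merger): welgalmu → wilgalmu
  rule 3 (unconditioned shift): wilgalmu → vilgalmu
  rule 4: no change — vilgalmu
  ⇒ Esrevish vilgalmu
No other proto-form is consistent with every reflex, so the reconstruction is *welgalmu.

*welgalmu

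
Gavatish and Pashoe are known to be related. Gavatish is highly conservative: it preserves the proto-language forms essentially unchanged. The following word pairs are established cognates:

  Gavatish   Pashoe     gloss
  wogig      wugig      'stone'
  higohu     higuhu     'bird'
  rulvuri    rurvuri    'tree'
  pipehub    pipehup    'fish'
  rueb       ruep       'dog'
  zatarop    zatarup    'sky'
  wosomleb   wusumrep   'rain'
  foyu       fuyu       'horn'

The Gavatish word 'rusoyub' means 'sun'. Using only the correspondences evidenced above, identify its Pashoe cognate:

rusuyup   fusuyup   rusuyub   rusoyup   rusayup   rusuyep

rusuyup

wogig ~ wugig, higohu ~ higuhu — Gavatish o corresponds to Pashoe u after a consonant, before a consonant other than r, m, n, p, b, f, v.
pipehub ~ pipehup, rueb ~ ruep — Gavatish b corresponds to Pashoe p word-finally.
Applying these to Gavatish 'rusoyub':
  rusoyub → rusuyub   (o→u after a consonant, before a consonant other than r, m, n, p, b, f, v)
  rusuyub → rusuyup   (b→p word-finally)
So the Pashoe cognate is 'rusuyup'.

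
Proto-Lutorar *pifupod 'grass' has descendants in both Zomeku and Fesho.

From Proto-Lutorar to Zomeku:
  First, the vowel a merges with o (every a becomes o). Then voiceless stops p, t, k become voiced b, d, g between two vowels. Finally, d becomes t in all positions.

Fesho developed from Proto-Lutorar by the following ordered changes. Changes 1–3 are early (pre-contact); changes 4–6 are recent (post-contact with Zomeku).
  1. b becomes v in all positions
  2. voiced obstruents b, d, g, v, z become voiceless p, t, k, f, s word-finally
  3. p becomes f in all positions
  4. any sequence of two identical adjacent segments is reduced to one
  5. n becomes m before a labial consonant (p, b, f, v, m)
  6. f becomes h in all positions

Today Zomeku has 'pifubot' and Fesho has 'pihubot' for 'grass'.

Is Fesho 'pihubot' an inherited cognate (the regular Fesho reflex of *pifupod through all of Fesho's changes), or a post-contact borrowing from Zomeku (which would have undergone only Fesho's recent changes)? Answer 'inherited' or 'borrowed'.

If inherited, *pifupod would pass through all of Fesho's changes:
Fesho: start from *pifupod.
  rule 1: no change — pifupod
  rule 2 (final devoicing): pifupod → pifupot
  rule 3 (unconditioned shift): pifupot → fifufot
  rule 4: no change — fifufot
  rule 5: no change — fifufot
  rule 6 (unconditioned shift): fifufot → hihuhot
  ⇒ Fesho hihuhot
If borrowed from Zomeku 'pifubot' after the early changes, it would undergo only the recent ones:
  rule 4 (degemination): no change (pifubot)
  rule 5 (nasal place assimilation): no change (pifubot)
  rule 6 (unconditioned shift): pifubot → pihubot
  ⇒ as a loan: pihubot
Fesho 'pihubot' matches the loan outcome 'pihubot', not the inherited 'hihuhot' — it skipped the early Fesho changes, so it was borrowed from Zomeku.

borrowed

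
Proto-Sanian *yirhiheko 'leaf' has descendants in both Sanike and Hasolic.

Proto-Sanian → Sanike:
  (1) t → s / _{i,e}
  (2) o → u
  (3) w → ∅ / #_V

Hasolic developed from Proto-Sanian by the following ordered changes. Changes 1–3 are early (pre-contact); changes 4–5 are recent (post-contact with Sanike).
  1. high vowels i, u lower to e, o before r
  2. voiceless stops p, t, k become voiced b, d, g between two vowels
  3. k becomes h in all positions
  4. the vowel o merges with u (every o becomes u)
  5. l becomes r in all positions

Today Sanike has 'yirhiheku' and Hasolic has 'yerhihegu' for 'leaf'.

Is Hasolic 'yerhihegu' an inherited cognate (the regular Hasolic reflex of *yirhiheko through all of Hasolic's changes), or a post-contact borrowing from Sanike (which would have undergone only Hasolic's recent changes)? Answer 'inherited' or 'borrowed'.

If inherited, *yirhiheko would pass through all of Hasolic's changes:
Hasolic: start from *yirhiheko.
  rule 1 (pre-rhotic lowering): yirhiheko → yerhiheko
  rule 2 (intervocalic voicing): yerhiheko → yerhihego
  rule 3: no change — yerhihego
  rule 4 (vowel merger): yerhihego → yerhihegu
  rule 5: no change — yerhihegu
  ⇒ Hasolic yerhihegu
If borrowed from Sanike 'yirhiheku' after the early changes, it would undergo only the recent ones:
  rule 4 (vowel merger): no change (yirhiheku)
  rule 5 (unconditioned shift): no change (yirhiheku)
  ⇒ as a loan: yirhiheku
Hasolic 'yerhihegu' matches the inherited outcome exactly, so it is an inherited cognate, not a loan.

inherited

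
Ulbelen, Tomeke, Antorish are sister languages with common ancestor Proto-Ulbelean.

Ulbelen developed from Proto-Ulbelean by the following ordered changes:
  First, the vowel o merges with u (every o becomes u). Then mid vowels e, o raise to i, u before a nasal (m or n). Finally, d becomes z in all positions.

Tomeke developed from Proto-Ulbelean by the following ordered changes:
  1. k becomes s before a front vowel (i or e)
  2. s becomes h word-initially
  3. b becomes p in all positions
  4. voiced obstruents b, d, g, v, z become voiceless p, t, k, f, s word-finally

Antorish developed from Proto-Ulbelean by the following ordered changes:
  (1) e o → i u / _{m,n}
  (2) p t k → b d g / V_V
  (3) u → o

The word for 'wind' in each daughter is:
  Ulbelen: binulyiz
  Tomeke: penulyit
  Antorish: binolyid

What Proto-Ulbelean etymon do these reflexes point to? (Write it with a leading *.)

Position 1: Ulbelen has b, Tomeke has p, Antorish has b. Ulbelen preserves b here (none of its changes turn any other segment into b), so the proto-segment is *b.
Position 2: Ulbelen has i, Tomeke has e, Antorish has i. Tomeke preserves e here (none of its changes turn any other segment into e), so the proto-segment is *e.
Position 8: Ulbelen has z, Tomeke has t, Antorish has d. Taking the neighbouring segments as reconstructed: Ulbelen z could go back to *d or *z; Tomeke t could go back to *t or *d; Antorish d can only go back to *d — the one source consistent with every daughter is *d.
Continuing position by position gives *benulyid; check it forward:
Ulbelen: *benulyid > binulyid > binulyiz  (by pre-nasal raising, unconditioned shift)
Tomeke: *benulyid
  benulyid (rule 1 does not apply)
  benulyid (rule 2 does not apply)
  benulyid → penulyid   [unconditioned shift]
  penulyid → penulyit   [final devoicing]
  giving Tomeke penulyit.
Antorish: start from *benulyid.
  rule 1 (pre-nasal raising): benulyid → binulyid
  rule 2: no change — binulyid
  rule 3 (vowel merger): binulyid → binolyid
  ⇒ Antorish binolyid
No other proto-form is consistent with every reflex, so the reconstruction is *benulyid.

*benulyid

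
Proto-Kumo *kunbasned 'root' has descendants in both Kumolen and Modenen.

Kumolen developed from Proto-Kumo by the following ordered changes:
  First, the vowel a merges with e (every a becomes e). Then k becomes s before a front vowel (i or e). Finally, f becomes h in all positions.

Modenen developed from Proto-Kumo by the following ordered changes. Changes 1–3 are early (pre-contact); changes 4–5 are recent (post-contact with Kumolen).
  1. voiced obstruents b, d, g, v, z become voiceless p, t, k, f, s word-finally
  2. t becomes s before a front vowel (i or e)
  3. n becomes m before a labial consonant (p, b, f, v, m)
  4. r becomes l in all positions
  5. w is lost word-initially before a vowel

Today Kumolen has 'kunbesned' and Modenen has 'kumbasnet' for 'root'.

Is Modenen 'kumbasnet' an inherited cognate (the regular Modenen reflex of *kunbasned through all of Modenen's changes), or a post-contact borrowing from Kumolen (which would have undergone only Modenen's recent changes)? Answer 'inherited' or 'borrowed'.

If inherited, *kunbasned would pass through all of Modenen's changes:
Modenen: *kunbasned
  kunbasned → kunbasnet   [final devoicing]
  kunbasnet (rule 2 does not apply)
  kunbasnet → kumbasnet   [nasal place assimilation]
  kumbasnet (rule 4 does not apply)
  kumbasnet (rule 5 does not apply)
  giving Modenen kumbasnet.
If borrowed from Kumolen 'kunbesned' after the early changes, it would undergo only the recent ones:
  rule 4 (unconditioned shift): no change (kunbesned)
  rule 5 (glide loss): no change (kunbesned)
  ⇒ as a loan: kunbesned
Modenen 'kumbasnet' matches the inherited outcome exactly, so it is an inherited cognate, not a loan.

inherited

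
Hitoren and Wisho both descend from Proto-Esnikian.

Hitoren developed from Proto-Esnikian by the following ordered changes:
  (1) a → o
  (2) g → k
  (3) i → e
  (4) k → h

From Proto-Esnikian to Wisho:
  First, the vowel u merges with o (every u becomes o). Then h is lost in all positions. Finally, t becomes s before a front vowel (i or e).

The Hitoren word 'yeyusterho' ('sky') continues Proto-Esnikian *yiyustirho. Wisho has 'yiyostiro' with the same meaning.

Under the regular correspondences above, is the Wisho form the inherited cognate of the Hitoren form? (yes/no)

Derive the expected Wisho reflex of *yiyustirho:
Wisho: *yiyustirho > yiyostirho > yiyostiro > yiyossiro  (by vowel merger, h-loss, palatalisation)
The regular Wisho reflex would be 'yiyossiro', but the attested form is 'yiyostiro'. The correspondence is irregular, so they are not cognates (the Wisho form has a different source).

no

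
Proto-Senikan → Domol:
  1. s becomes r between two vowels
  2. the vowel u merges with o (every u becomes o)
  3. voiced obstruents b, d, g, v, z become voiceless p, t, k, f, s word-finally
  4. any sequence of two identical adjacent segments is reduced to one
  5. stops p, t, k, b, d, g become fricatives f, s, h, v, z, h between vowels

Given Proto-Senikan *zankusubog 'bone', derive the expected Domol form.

zankorovok

Domol: *zankusubog > zankurubog > zankorobog > zankorobok > zankorovok  (by rhotacism, vowel merger, final devoicing, intervocalic lenition)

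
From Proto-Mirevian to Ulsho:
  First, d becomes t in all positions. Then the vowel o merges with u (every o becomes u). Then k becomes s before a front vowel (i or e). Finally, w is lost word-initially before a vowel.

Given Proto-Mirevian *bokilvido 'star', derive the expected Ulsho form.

busilvitu

Ulsho: *bokilvido
  bokilvido → bokilvito   [unconditioned shift]
  bokilvito → bukilvitu   [vowel merger]
  bukilvitu → busilvitu   [palatalisation]
  busilvitu (rule 4 does not apply)
  giving Ulsho busilvitu.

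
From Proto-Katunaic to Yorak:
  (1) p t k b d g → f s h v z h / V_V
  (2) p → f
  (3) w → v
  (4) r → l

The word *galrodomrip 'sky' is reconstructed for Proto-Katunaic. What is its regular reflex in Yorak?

gallozomlif

Yorak: *galrodomrip
  galrodomrip → galrozomrip   [intervocalic lenition]
  galrozomrip → galrozomrif   [unconditioned shift]
  galrozomrif (rule 3 does not apply)
  galrozomrif → gallozomlif   [unconditioned shift]
  giving Yorak gallozomlif.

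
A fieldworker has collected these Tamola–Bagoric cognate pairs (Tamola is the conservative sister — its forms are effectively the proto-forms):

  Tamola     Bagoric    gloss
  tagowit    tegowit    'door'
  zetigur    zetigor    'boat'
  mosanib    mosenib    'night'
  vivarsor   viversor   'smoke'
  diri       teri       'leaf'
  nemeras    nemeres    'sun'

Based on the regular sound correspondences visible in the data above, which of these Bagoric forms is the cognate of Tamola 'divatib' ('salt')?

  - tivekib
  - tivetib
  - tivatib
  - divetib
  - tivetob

diri ~ teri — Tamola d corresponds to Bagoric t word-initially before a front vowel.
tagowit ~ tegowit, nemeras ~ nemeres — Tamola a corresponds to Bagoric e after a consonant, before a consonant other than r, m, n, p, b, f, v.
Applying these to Tamola 'divatib':
  divatib → tivatib   (d→t word-initially before a front vowel)
  tivatib → tivetib   (a→e after a consonant, before a consonant other than r, m, n, p, b, f, v)
So the Bagoric cognate is 'tivetib'.

tivetib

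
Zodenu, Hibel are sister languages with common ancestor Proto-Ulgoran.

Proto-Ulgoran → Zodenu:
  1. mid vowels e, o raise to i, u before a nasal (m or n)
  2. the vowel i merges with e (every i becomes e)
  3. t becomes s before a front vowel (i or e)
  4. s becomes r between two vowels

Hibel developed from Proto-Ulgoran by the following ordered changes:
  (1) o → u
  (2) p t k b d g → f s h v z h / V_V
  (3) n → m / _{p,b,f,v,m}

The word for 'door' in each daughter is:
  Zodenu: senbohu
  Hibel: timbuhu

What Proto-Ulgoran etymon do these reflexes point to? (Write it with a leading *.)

*tinbohu

Position 2: Zodenu has e, Hibel has i. Hibel preserves i here (none of its changes turn any other segment into i), so the proto-segment is *i.
Position 1: Zodenu has s, Hibel has t. Hibel preserves t here (none of its changes turn any other segment into t), so the proto-segment is *t.
Position 3: Zodenu has n, Hibel has m. Zodenu preserves n here (none of its changes turn any other segment into n), so the proto-segment is *n.
Continuing position by position gives *tinbohu; check it forward:
Zodenu: *tinbohu
  tinbohu (rule 1 does not apply)
  tinbohu → tenbohu   [vowel merger]
  tenbohu → senbohu   [palatalisation]
  senbohu (rule 4 does not apply)
  giving Zodenu senbohu.
Hibel: *tinbohu > tinbuhu > timbuhu  (by vowel merger, nasal place assimilation)
Only *tinbohu yields all of Zodenu senbohu, Hibel timbuhu.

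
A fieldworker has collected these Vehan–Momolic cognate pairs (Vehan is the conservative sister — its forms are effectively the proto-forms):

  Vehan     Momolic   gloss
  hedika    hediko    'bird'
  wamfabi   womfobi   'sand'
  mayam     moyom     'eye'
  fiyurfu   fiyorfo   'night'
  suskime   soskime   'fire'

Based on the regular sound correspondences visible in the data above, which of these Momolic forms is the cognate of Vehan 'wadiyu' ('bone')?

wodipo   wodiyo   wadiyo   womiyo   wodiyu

wodiyo

mayam ~ moyom — Vehan a corresponds to Momolic o after a consonant, before a consonant other than r, m, n, p, b, f, v.
fiyurfu ~ fiyorfo — Vehan u corresponds to Momolic o word-finally.
Applying these to Vehan 'wadiyu':
  wadiyu → wodiyu   (a→o after a consonant, before a consonant other than r, m, n, p, b, f, v)
  wodiyu → wodiyo   (u→o word-finally)
So the Momolic cognate is 'wodiyo'.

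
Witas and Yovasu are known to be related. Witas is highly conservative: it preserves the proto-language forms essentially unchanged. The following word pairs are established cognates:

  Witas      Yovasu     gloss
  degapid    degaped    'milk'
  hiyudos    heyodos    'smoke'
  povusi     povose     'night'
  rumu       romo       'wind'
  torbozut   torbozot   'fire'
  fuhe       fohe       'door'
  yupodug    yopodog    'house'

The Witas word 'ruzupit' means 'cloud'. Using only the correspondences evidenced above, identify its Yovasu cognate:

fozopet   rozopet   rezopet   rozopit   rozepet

rozopet

hiyudos ~ heyodos, povusi ~ povose — Witas u corresponds to Yovasu o after a consonant, before a consonant other than r, m, n, p, b, f, v.
yupodug ~ yopodog — Witas u corresponds to Yovasu o after a consonant, before a labial obstruent.
degapid ~ degaped, hiyudos ~ heyodos — Witas i corresponds to Yovasu e after a consonant, before a consonant other than r, m, n, p, b, f, v.
Applying these to Witas 'ruzupit':
  ruzupit → rozupit   (u→o after a consonant, before a consonant other than r, m, n, p, b, f, v)
  rozupit → rozopit   (u→o after a consonant, before a labial obstruent)
  rozopit → rozopet   (i→e after a consonant, before a consonant other than r, m, n, p, b, f, v)
So the Yovasu cognate is 'rozopet'.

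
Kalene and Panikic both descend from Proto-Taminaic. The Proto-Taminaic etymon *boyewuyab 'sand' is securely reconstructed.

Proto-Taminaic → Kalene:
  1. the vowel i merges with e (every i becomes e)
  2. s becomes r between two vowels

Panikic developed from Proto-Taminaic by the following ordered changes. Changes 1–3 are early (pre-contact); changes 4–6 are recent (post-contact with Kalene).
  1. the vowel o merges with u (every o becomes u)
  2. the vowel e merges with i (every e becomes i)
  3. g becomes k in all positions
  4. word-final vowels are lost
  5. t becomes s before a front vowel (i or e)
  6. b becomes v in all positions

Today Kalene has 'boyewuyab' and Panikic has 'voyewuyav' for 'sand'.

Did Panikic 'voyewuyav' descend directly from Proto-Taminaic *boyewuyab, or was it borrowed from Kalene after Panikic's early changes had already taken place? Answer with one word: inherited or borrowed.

If inherited, *boyewuyab would pass through all of Panikic's changes:
Panikic: start from *boyewuyab.
  rule 1 (vowel merger): boyewuyab → buyewuyab
  rule 2 (vowel merger): buyewuyab → buyiwuyab
  rule 3: no change — buyiwuyab
  rule 4: no change — buyiwuyab
  rule 5: no change — buyiwuyab
  rule 6 (unconditioned shift): buyiwuyab → vuyiwuyav
  ⇒ Panikic vuyiwuyav
If borrowed from Kalene 'boyewuyab' after the early changes, it would undergo only the recent ones:
  rule 4 (apocope): no change (boyewuyab)
  rule 5 (palatalisation): no change (boyewuyab)
  rule 6 (unconditioned shift): boyewuyab → voyewuyav
  ⇒ as a loan: voyewuyav
Panikic 'voyewuyav' matches the loan outcome 'voyewuyav', not the inherited 'vuyiwuyav' — it skipped the early Panikic changes, so it was borrowed from Kalene.

borrowed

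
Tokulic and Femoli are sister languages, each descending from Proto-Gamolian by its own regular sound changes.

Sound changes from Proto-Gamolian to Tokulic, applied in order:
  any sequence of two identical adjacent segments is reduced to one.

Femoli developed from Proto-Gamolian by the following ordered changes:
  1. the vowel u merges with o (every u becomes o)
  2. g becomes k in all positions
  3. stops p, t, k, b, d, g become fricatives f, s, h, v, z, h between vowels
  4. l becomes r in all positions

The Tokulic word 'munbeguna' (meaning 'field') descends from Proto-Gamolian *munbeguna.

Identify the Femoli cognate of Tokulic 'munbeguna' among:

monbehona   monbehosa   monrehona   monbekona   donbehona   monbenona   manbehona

monbehona

Femoli: *munbeguna
  munbeguna → monbegona   [vowel merger]
  monbegona → monbekona   [unconditioned shift]
  monbekona → monbehona   [intervocalic lenition]
  monbehona (rule 4 does not apply)
  giving Femoli monbehona.
Among the options, 'monbehona' alone shows every Femoli change applied in order.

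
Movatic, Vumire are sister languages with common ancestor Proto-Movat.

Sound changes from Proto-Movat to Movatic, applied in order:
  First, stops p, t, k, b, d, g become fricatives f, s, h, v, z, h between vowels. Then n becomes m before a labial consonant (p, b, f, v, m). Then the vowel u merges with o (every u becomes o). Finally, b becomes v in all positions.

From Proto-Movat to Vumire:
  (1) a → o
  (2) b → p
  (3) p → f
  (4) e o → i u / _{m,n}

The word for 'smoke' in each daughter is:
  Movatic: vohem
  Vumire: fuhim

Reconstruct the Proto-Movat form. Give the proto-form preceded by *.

*buhem

Position 4: Movatic has e, Vumire has i. Movatic preserves e here (none of its changes turn any other segment into e), so the proto-segment is *e.
Position 1: Movatic has v, Vumire has f. Taking the neighbouring segments as reconstructed: Movatic v could go back to *b or *v; Vumire f could go back to *p or *b or *f — the one source consistent with every daughter is *b.
This points to *buhem. Verify forward in each daughter:
Movatic: start from *buhem.
  rule 1: no change — buhem
  rule 2: no change — buhem
  rule 3 (vowel merger): buhem → bohem
  rule 4 (unconditioned shift): bohem → vohem
  ⇒ Movatic vohem
Vumire: *buhem > puhem > fuhem > fuhim  (by unconditioned shift, unconditioned shift, pre-nasal raising)
No other proto-form is consistent with every reflex, so the reconstruction is *buhem.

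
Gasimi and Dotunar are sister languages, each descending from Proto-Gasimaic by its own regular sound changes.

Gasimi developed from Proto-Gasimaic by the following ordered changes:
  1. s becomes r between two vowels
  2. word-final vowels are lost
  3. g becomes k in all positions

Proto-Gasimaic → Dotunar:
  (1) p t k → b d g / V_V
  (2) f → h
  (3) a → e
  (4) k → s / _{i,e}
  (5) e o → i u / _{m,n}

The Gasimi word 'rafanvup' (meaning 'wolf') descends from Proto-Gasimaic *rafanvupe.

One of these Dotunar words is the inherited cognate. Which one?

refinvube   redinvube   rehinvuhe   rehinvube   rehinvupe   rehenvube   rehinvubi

rehinvube

Dotunar: *rafanvupe
  rafanvupe → rafanvube   [intervocalic voicing]
  rafanvube → rahanvube   [unconditioned shift]
  rahanvube → rehenvube   [vowel merger]
  rehenvube (rule 4 does not apply)
  rehenvube → rehinvube   [pre-nasal raising]
  giving Dotunar rehinvube.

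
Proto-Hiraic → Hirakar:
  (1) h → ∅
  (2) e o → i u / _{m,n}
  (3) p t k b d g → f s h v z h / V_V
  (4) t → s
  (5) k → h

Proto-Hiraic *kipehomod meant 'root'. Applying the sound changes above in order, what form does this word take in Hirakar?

Hirakar: *kipehomod
  kipehomod → kipeomod   [h-loss]
  kipeomod → kipeumod   [pre-nasal raising]
  kipeumod → kifeumod   [intervocalic lenition]
  kifeumod (rule 4 does not apply)
  kifeumod → hifeumod   [unconditioned shift]
  giving Hirakar hifeumod.

hifeumod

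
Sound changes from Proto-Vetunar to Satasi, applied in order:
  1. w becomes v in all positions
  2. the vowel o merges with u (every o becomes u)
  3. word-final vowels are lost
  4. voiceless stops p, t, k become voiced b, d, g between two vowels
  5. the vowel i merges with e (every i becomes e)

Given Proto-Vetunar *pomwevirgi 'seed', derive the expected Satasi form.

pumveverg

Satasi: start from *pomwevirgi.
  rule 1 (unconditioned shift): pomwevirgi → pomvevirgi
  rule 2 (vowel merger): pomvevirgi → pumvevirgi
  rule 3 (apocope): pumvevirgi → pumvevirg
  rule 4: no change — pumvevirg
  rule 5 (vowel merger): pumvevirg → pumveverg
  ⇒ Satasi pumveverg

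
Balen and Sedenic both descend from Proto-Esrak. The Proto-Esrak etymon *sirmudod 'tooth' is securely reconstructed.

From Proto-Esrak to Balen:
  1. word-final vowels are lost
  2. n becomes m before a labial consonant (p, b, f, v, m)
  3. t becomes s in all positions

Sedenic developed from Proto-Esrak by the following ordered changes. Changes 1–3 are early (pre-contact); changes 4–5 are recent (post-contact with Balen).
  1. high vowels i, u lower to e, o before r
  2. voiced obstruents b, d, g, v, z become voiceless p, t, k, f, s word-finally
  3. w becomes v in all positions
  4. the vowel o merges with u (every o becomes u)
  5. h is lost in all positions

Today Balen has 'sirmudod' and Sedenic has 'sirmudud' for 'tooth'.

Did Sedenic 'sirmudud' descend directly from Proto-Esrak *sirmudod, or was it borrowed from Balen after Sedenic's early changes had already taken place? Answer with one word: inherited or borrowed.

borrowed

If inherited, *sirmudod would pass through all of Sedenic's changes:
Sedenic: start from *sirmudod.
  rule 1 (pre-rhotic lowering): sirmudod → sermudod
  rule 2 (final devoicing): sermudod → sermudot
  rule 3: no change — sermudot
  rule 4 (vowel merger): sermudot → sermudut
  rule 5: no change — sermudut
  ⇒ Sedenic sermudut
If borrowed from Balen 'sirmudod' after the early changes, it would undergo only the recent ones:
  rule 4 (vowel merger): sirmudod → sirmudud
  rule 5 (h-loss): no change (sirmudud)
  ⇒ as a loan: sirmudud
Sedenic 'sirmudud' matches the loan outcome 'sirmudud', not the inherited 'sermudut' — it skipped the early Sedenic changes, so it was borrowed from Balen.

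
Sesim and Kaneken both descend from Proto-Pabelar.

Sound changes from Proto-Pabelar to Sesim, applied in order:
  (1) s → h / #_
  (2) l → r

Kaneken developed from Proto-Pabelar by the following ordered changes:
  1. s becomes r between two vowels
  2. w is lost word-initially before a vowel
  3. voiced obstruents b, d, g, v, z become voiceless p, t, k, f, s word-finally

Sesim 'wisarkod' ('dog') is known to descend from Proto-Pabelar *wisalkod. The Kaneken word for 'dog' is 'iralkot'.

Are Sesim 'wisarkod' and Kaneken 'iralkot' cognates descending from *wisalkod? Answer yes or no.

yes

Derive the expected Kaneken reflex of *wisalkod:
Kaneken: *wisalkod
  wisalkod → wiralkod   [rhotacism]
  wiralkod → iralkod   [glide loss]
  iralkod → iralkot   [final devoicing]
  giving Kaneken iralkot.
Kaneken 'iralkot' matches the regular reflex exactly, so the pair is cognate.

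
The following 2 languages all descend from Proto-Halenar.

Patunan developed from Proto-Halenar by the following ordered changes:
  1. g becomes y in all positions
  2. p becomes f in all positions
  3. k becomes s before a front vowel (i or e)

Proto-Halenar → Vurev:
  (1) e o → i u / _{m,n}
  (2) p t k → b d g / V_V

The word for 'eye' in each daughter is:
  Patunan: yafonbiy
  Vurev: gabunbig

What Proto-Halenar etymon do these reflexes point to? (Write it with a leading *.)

Position 4: Patunan has o, Vurev has u. Patunan preserves o here (none of its changes turn any other segment into o), so the proto-segment is *o.
Position 8: Patunan has y, Vurev has g. Taking the neighbouring segments as reconstructed: Patunan y could go back to *g or *y; Vurev g can only go back to *g — the one source consistent with every daughter is *g.
Continuing position by position gives *gaponbig; check it forward:
Patunan: *gaponbig > yaponbiy > yafonbiy  (by unconditioned shift, unconditioned shift)
Vurev: *gaponbig
  gaponbig → gapunbig   [pre-nasal raising]
  gapunbig → gabunbig   [intervocalic voicing]
  giving Vurev gabunbig.
*gaponbig is the unique common source.

*gaponbig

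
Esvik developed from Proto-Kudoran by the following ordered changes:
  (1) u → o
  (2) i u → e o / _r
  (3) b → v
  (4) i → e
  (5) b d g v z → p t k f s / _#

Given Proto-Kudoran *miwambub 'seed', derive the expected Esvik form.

Esvik: start from *miwambub.
  rule 1 (vowel merger): miwambub → miwambob
  rule 2: no change — miwambob
  rule 3 (unconditioned shift): miwambob → miwamvov
  rule 4 (vowel merger): miwamvov → mewamvov
  rule 5 (final devoicing): mewamvov → mewamvof
  ⇒ Esvik mewamvof

mewamvof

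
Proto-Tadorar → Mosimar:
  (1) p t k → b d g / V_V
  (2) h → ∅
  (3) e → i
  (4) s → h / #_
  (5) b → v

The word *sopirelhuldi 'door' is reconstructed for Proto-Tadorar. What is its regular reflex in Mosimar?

Mosimar: *sopirelhuldi > sobirelhuldi > sobireluldi > sobiriluldi > hobiriluldi > hoviriluldi  (by intervocalic voicing, h-loss, vowel merger, debuccalisation, unconditioned shift)

hoviriluldi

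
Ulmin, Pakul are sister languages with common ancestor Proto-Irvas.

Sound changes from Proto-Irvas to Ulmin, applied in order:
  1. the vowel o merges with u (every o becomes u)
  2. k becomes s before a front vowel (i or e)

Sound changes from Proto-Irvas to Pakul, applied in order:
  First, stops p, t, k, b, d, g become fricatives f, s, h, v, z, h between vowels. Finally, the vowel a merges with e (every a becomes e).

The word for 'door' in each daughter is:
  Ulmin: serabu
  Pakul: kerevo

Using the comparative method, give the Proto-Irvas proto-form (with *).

Position 6: Ulmin has u, Pakul has o. Pakul preserves o here (none of its changes turn any other segment into o), so the proto-segment is *o.
Position 5: Ulmin has b, Pakul has v. Ulmin preserves b here (none of its changes turn any other segment into b), so the proto-segment is *b.
Position 1: Ulmin has s, Pakul has k. Pakul preserves k here (none of its changes turn any other segment into k), so the proto-segment is *k.
Continuing position by position gives *kerabo; check it forward:
Ulmin: *kerabo > kerabu > serabu  (by vowel merger, palatalisation)
Pakul: start from *kerabo.
  rule 1 (intervocalic lenition): kerabo → keravo
  rule 2 (vowel merger): keravo → kerevo
  ⇒ Pakul kerevo
Only *kerabo yields all of Ulmin serabu, Pakul kerevo.

*kerabo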